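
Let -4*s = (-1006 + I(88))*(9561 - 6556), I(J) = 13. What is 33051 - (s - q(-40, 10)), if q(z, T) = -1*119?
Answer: -2852237/4 ≈ -7.1306e+5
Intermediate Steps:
q(z, T) = -119
s = 2983965/4 (s = -(-1006 + 13)*(9561 - 6556)/4 = -(-993)*3005/4 = -¼*(-2983965) = 2983965/4 ≈ 7.4599e+5)
33051 - (s - q(-40, 10)) = 33051 - (2983965/4 - 1*(-119)) = 33051 - (2983965/4 + 119) = 33051 - 1*2984441/4 = 33051 - 2984441/4 = -2852237/4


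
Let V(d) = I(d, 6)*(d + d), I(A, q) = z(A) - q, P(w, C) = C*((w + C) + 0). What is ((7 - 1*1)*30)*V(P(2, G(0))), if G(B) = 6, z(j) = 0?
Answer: -103680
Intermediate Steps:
P(w, C) = C*(C + w) (P(w, C) = C*((C + w) + 0) = C*(C + w))
I(A, q) = -q (I(A, q) = 0 - q = -q)
V(d) = -12*d (V(d) = (-1*6)*(d + d) = -12*d)
((7 - 1*1)*30)*V(P(2, G(0))) = ((7 - 1*1)*30)*(-72*(6 + 2)) = ((7 - 1)*30)*(-72*8) = (6*30)*(-12*48) = 180*(-576) = -103680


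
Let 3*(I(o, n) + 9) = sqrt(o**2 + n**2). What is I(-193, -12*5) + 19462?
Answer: 19453 + sqrt(40849)/3 ≈ 19520.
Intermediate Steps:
I(o, n) = -9 + sqrt(n**2 + o**2)/3 (I(o, n) = -9 + sqrt(o**2 + n**2)/3 = -9 + sqrt(n**2 + o**2)/3)
I(-193, -12*5) + 19462 = (-9 + sqrt((-12*5)**2 + (-193)**2)/3) + 19462 = (-9 + sqrt((-60)**2 + 37249)/3) + 19462 = (-9 + sqrt(3600 + 37249)/3) + 19462 = (-9 + sqrt(40849)/3) + 19462 = 19453 + sqrt(40849)/3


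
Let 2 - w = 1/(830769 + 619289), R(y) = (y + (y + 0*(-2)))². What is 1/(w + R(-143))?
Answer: 1450058/118611844283 ≈ 1.2225e-5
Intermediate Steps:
R(y) = 4*y² (R(y) = (y + (y + 0))² = (y + y)² = (2*y)² = 4*y²)
w = 2900115/1450058 (w = 2 - 1/(830769 + 619289) = 2 - 1/1450058 = 2900115/1450058 ≈ 2.0000)
1/(w + R(-143)) = 1/(2900115/1450058 + 4*(-143)²) = 1/(2900115/1450058 + 4*20449) = 1/(2900115/1450058 + 81796) = 1/(118611844283/1450058) = 1450058/118611844283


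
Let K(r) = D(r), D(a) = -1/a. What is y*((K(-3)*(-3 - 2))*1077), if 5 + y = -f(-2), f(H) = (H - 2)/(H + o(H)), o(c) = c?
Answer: 10770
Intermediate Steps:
f(H) = (-2 + H)/(2*H) (f(H) = (H - 2)/(H + H) = (-2 + H)/((2*H)) = (-2 + H)*(1/(2*H)) = (-2 + H)/(2*H))
K(r) = -1/r
y = -6 (y = -5 - (-2 - 2)/(2*(-2)) = -5 - (-1)*(-4)/(2*2) = -5 - 1*1 = -5 - 1 = -6)
y*((K(-3)*(-3 - 2))*1077) = -6*(-1/(-3))*(-3 - 2)*1077 = -6*-1*(-1/3)*(-5)*1077 = -6*(1/3)*(-5)*1077 = -(-10)*1077 = -6*(-1795) = 10770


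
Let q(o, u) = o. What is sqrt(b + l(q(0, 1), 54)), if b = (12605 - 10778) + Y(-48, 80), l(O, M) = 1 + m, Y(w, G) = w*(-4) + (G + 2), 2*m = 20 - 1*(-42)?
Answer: 3*sqrt(237) ≈ 46.184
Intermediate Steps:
m = 31 (m = (20 - 1*(-42))/2 = (20 + 42)/2 = (1/2)*62 = 31)
Y(w, G) = 2 + G - 4*w (Y(w, G) = -4*w + (2 + G) = 2 + G - 4*w)
l(O, M) = 32 (l(O, M) = 1 + 31 = 32)
b = 2101 (b = (12605 - 10778) + (2 + 80 - 4*(-48)) = 1827 + (2 + 80 + 192) = 1827 + 274 = 2101)
sqrt(b + l(q(0, 1), 54)) = sqrt(2101 + 32) = sqrt(2133) = 3*sqrt(237)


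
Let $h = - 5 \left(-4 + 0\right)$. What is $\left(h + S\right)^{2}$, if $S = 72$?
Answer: $8464$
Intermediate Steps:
$h = 20$ ($h = \left(-5\right) \left(-4\right) = 20$)
$\left(h + S\right)^{2} = \left(20 + 72\right)^{2} = 92^{2} = 8464$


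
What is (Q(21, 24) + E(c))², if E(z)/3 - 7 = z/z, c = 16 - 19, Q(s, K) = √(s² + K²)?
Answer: 1593 + 144*√113 ≈ 3123.7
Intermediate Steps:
Q(s, K) = √(K² + s²)
c = -3
E(z) = 24 (E(z) = 21 + 3*(z/z) = 21 + 3*1 = 21 + 3 = 24)
(Q(21, 24) + E(c))² = (√(24² + 21²) + 24)² = (√(576 + 441) + 24)² = (√1017 + 24)² = (3*√113 + 24)² = (24 + 3*√113)²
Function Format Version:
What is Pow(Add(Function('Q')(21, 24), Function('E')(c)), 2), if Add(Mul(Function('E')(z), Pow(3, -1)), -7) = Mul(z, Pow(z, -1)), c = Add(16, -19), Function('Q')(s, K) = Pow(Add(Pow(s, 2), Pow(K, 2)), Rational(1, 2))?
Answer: Add(1593, Mul(144, Pow(113, Rational(1, 2)))) ≈ 3123.7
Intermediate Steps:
Function('Q')(s, K) = Pow(Add(Pow(K, 2), Pow(s, 2)), Rational(1, 2))
c = -3
Function('E')(z) = 24 (Function('E')(z) = Add(21, Mul(3, Mul(z, Pow(z, -1)))) = Add(21, Mul(3, 1)) = Add(21, 3) = 24)
Pow(Add(Function('Q')(21, 24), Function('E')(c)), 2) = Pow(Add(Pow(Add(Pow(24, 2), Pow(21, 2)), Rational(1, 2)), 24), 2) = Pow(Add(Pow(Add(576, 441), Rational(1, 2)), 24), 2) = Pow(Add(Pow(1017, Rational(1, 2)), 24), 2) = Pow(Add(Mul(3, Pow(113, Rational(1, 2))), 24), 2) = Pow(Add(24, Mul(3, Pow(113, Rational(1, 2)))), 2)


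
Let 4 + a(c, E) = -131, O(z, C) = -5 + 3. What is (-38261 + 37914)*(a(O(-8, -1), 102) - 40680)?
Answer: 14162805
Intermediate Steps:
O(z, C) = -2
a(c, E) = -135 (a(c, E) = -4 - 131 = -135)
(-38261 + 37914)*(a(O(-8, -1), 102) - 40680) = (-38261 + 37914)*(-135 - 40680) = -347*(-40815) = 14162805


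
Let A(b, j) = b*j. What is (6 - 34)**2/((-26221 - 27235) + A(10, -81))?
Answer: -392/27133 ≈ -0.014447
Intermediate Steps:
(6 - 34)**2/((-26221 - 27235) + A(10, -81)) = (6 - 34)**2/((-26221 - 27235) + 10*(-81)) = (-28)**2/(-53456 - 810) = 784/(-54266) = 784*(-1/54266) = -392/27133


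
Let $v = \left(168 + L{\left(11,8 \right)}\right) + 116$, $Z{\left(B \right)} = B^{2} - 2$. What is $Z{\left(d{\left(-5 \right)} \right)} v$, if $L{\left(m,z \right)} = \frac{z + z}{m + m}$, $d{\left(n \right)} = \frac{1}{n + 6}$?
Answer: $- \frac{3132}{11} \approx -284.73$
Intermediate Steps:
$d{\left(n \right)} = \frac{1}{6 + n}$
$Z{\left(B \right)} = -2 + B^{2}$
$L{\left(m,z \right)} = \frac{z}{m}$ ($L{\left(m,z \right)} = \frac{2 z}{2 m} = 2 z \frac{1}{2 m} = \frac{z}{m}$)
$v = \frac{3132}{11}$ ($v = \left(168 + \frac{8}{11}\right) + 116 = \frac{1856}{11} + 116 = \frac{3132}{11} \approx 284.73$)
$Z{\left(d{\left(-5 \right)} \right)} v = \left(-2 + \left(\frac{1}{6 - 5}\right)^{2}\right) \frac{3132}{11} = \left(-2 + \left(1^{-1}\right)^{2}\right) \frac{3132}{11} = \left(-2 + 1^{2}\right) \frac{3132}{11} = \left(-2 + 1\right) \frac{3132}{11} = \left(-1\right) \frac{3132}{11} = - \frac{3132}{11}$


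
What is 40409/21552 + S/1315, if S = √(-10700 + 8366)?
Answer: 40409/21552 + I*√2334/1315 ≈ 1.875 + 0.036739*I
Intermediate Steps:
S = I*√2334 (S = √(-2334) = I*√2334 ≈ 48.311*I)
40409/21552 + S/1315 = 40409/21552 + (I*√2334)/1315 = 40409*(1/21552) + (I*√2334)*(1/1315) = 40409/21552 + I*√2334/1315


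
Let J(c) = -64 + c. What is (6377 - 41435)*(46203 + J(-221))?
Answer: -1609793244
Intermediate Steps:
(6377 - 41435)*(46203 + J(-221)) = (6377 - 41435)*(46203 + (-64 - 221)) = -35058*(46203 - 285) = -35058*45918 = -1609793244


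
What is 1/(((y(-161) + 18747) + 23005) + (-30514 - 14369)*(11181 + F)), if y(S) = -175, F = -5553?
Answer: -1/252559947 ≈ -3.9595e-9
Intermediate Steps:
1/(((y(-161) + 18747) + 23005) + (-30514 - 14369)*(11181 + F)) = 1/(((-175 + 18747) + 23005) + (-30514 - 14369)*(11181 - 5553)) = 1/((18572 + 23005) - 44883*5628) = 1/(41577 - 252601524) = 1/(-252559947) = -1/252559947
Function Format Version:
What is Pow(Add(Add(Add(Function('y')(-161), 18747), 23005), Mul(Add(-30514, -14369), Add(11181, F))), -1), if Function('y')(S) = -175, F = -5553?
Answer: Rational(-1, 252559947) ≈ -3.9595e-9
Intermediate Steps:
Pow(Add(Add(Add(Function('y')(-161), 18747), 23005), Mul(Add(-30514, -14369), Add(11181, F))), -1) = Pow(Add(Add(Add(-175, 18747), 23005), Mul(Add(-30514, -14369), Add(11181, -5553))), -1) = Pow(Add(Add(18572, 23005), Mul(-44883, 5628)), -1) = Pow(Add(41577, -252601524), -1) = Pow(-252559947, -1) = Rational(-1, 252559947)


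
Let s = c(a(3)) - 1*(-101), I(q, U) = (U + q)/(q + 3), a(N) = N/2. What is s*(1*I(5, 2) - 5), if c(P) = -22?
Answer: -2607/8 ≈ -325.88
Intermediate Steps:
a(N) = N/2 (a(N) = N*(½) = N/2)
I(q, U) = (U + q)/(3 + q)
s = 79 (s = -22 - 1*(-101) = -22 + 101 = 79)
s*(1*I(5, 2) - 5) = 79*(1*((2 + 5)/(3 + 5)) - 5) = 79*(1*(7/8) - 5) = 79*(7/8 - 5) = 79*(-33/8) = -2607/8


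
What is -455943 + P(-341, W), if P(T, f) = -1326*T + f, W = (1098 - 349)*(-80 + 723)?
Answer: 477830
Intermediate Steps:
W = 481607 (W = 749*643 = 481607)
P(T, f) = f - 1326*T
-455943 + P(-341, W) = -455943 + (481607 - 1326*(-341)) = -455943 + (481607 + 452166) = -455943 + 933773 = 477830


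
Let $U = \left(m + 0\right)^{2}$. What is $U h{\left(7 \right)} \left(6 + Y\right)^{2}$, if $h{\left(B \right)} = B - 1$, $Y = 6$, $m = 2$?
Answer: $3456$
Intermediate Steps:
$h{\left(B \right)} = -1 + B$ ($h{\left(B \right)} = B - 1 = -1 + B$)
$U = 4$ ($U = \left(2 + 0\right)^{2} = 2^{2} = 4$)
$U h{\left(7 \right)} \left(6 + Y\right)^{2} = 4 \left(-1 + 7\right) \left(6 + 6\right)^{2} = 4 \cdot 6 \cdot 12^{2} = 24 \cdot 144 = 3456$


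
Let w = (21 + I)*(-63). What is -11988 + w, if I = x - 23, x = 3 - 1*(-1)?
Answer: -12114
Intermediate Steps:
x = 4 (x = 3 + 1 = 4)
I = -19 (I = 4 - 23 = -19)
w = -126 (w = (21 - 19)*(-63) = 2*(-63) = -126)
-11988 + w = -11988 - 126 = -12114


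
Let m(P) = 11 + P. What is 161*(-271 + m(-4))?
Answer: -42504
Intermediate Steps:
161*(-271 + m(-4)) = 161*(-271 + (11 - 4)) = 161*(-271 + 7) = 161*(-264) = -42504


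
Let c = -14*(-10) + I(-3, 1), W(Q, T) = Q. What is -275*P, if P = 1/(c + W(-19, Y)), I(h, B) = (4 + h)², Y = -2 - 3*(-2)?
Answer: -275/122 ≈ -2.2541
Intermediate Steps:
Y = 4 (Y = -2 + 6 = 4)
c = 141 (c = -14*(-10) + (4 - 3)² = 140 + 1² = 140 + 1 = 141)
P = 1/122 (P = 1/(141 - 19) = 1/122 ≈ 0.0081967)
-275*P = -275*1/122 = -275/122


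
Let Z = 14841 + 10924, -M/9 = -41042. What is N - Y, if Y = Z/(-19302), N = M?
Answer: 7129759921/19302 ≈ 3.6938e+5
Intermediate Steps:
M = 369378 (M = -9*(-41042) = 369378)
Z = 25765
N = 369378
Y = -25765/19302 (Y = 25765/(-19302) = 25765*(-1/19302) = -25765/19302 ≈ -1.3348)
N - Y = 369378 - 1*(-25765/19302) = 369378 + 25765/19302 = 7129759921/19302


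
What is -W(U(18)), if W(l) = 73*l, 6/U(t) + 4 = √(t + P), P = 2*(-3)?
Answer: 438 + 219*√3 ≈ 817.32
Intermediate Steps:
P = -6
U(t) = 6/(-4 + √(-6 + t)) (U(t) = 6/(-4 + √(t - 6)) = 6/(-4 + √(-6 + t)))
-W(U(18)) = -73*6/(-4 + √(-6 + 18)) = -73*6/(-4 + √12) = -73*6/(-4 + 2*√3) = -438/(-4 + 2*√3)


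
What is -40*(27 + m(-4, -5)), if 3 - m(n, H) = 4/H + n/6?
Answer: -3776/3 ≈ -1258.7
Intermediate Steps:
m(n, H) = 3 - 4/H - n/6 (m(n, H) = 3 - (4/H + n/6) = 3 + (-4/H - n/6) = 3 - 4/H - n/6)
-40*(27 + m(-4, -5)) = -40*(27 + (3 - 4/(-5) - ⅙*(-4))) = -40*(27 + (3 - 4*(-⅕) + ⅔)) = -40*(27 + (3 + ⅘ + ⅔)) = -40*(27 + 67/15) = -40*472/15 = -3776/3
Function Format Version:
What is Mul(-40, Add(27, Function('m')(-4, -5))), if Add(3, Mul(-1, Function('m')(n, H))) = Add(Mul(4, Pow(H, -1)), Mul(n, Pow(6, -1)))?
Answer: Rational(-3776, 3) ≈ -1258.7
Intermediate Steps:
Function('m')(n, H) = Add(3, Mul(-4, Pow(H, -1)), Mul(Rational(-1, 6), n)) (Function('m')(n, H) = Add(3, Mul(-1, Add(Mul(4, Pow(H, -1)), Mul(n, Pow(6, -1))))) = Add(3, Mul(-1, Add(Mul(4, Pow(H, -1)), Mul(n, Rational(1, 6))))) = Add(3, Mul(-1, Add(Mul(4, Pow(H, -1)), Mul(Rational(1, 6), n)))) = Add(3, Add(Mul(-4, Pow(H, -1)), Mul(Rational(-1, 6), n))) = Add(3, Mul(-4, Pow(H, -1)), Mul(Rational(-1, 6), n)))
Mul(-40, Add(27, Function('m')(-4, -5))) = Mul(-40, Add(27, Add(3, Mul(-4, Pow(-5, -1)), Mul(Rational(-1, 6), -4)))) = Mul(-40, Add(27, Add(3, Mul(-4, Rational(-1, 5)), Rational(2, 3)))) = Mul(-40, Add(27, Add(3, Rational(4, 5), Rational(2, 3)))) = Mul(-40, Add(27, Rational(67, 15))) = Mul(-40, Rational(472, 15)) = Rational(-3776, 3)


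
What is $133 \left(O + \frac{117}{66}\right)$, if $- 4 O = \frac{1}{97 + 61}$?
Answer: $\frac{1637629}{6952} \approx 235.56$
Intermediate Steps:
$O = - \frac{1}{632}$ ($O = - \frac{1}{4 \left(97 + 61\right)} = - \frac{1}{4 \cdot 158} = \left(- \frac{1}{4}\right) \frac{1}{158} = - \frac{1}{632} \approx -0.0015823$)
$133 \left(O + \frac{117}{66}\right) = 133 \left(- \frac{1}{632} + \frac{117}{66}\right) = 133 \left(- \frac{1}{632} + 117 \cdot \frac{1}{66}\right) = 133 \left(- \frac{1}{632} + \frac{39}{22}\right) = 133 \cdot \frac{12313}{6952} = \frac{1637629}{6952}$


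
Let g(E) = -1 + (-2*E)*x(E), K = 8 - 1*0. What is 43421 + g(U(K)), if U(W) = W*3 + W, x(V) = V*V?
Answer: -22116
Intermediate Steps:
K = 8 (K = 8 + 0 = 8)
x(V) = V**2
U(W) = 4*W (U(W) = 3*W + W = 4*W)
g(E) = -1 - 2*E**3 (g(E) = -1 + (-2*E)*E**2 = -1 - 2*E**3)
43421 + g(U(K)) = 43421 + (-1 - 2*(4*8)**3) = 43421 + (-1 - 2*32**3) = 43421 + (-1 - 2*32768) = 43421 + (-1 - 65536) = 43421 - 65537 = -22116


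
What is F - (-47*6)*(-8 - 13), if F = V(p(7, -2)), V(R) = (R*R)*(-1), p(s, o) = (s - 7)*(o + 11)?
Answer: -5922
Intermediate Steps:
p(s, o) = (-7 + s)*(11 + o)
V(R) = -R**2 (V(R) = R**2*(-1) = -R**2)
F = 0 (F = -(-77 - 7*(-2) + 11*7 - 2*7)**2 = -(-77 + 14 + 77 - 14)**2 = -1*0**2 = -1*0 = 0)
F - (-47*6)*(-8 - 13) = 0 - (-47*6)*(-8 - 13) = 0 - (-282)*(-21) = 0 - 1*5922 = 0 - 5922 = -5922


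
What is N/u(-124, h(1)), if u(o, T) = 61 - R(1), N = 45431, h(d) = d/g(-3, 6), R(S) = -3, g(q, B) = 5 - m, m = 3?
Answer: 45431/64 ≈ 709.86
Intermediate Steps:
g(q, B) = 2 (g(q, B) = 5 - 1*3 = 5 - 3 = 2)
h(d) = d/2
u(o, T) = 64 (u(o, T) = 61 - 1*(-3) = 61 + 3 = 64)
N/u(-124, h(1)) = 45431/64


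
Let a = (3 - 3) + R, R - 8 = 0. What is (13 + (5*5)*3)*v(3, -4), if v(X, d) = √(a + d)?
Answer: 176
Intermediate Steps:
R = 8 (R = 8 + 0 = 8)
a = 8 (a = (3 - 3) + 8 = 0 + 8 = 8)
v(X, d) = √(8 + d)
(13 + (5*5)*3)*v(3, -4) = (13 + (5*5)*3)*√(8 - 4) = (13 + 25*3)*√4 = (13 + 75)*2 = 88*2 = 176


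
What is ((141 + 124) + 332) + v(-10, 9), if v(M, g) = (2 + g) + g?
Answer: 617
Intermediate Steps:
v(M, g) = 2 + 2*g
((141 + 124) + 332) + v(-10, 9) = ((141 + 124) + 332) + (2 + 2*9) = (265 + 332) + (2 + 18) = 597 + 20 = 617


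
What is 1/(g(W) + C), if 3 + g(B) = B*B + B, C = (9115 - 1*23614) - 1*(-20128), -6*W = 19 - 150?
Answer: 36/220483 ≈ 0.00016328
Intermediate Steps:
W = 131/6 (W = -(19 - 150)/6 = -1/6*(-131) = 131/6 ≈ 21.833)
C = 5629 (C = (9115 - 23614) + 20128 = -14499 + 20128 = 5629)
g(B) = -3 + B + B**2 (g(B) = -3 + (B*B + B) = -3 + (B**2 + B) = -3 + (B + B**2) = -3 + B + B**2)
1/(g(W) + C) = 1/((-3 + 131/6 + (131/6)**2) + 5629) = 1/((-3 + 131/6 + 17161/36) + 5629) = 1/(17839/36 + 5629) = 1/(220483/36) = 36/220483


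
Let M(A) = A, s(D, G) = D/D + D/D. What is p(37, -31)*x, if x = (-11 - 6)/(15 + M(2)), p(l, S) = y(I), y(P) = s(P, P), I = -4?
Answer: -2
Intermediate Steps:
s(D, G) = 2 (s(D, G) = 1 + 1 = 2)
y(P) = 2
p(l, S) = 2
x = -1 (x = (-11 - 6)/(15 + 2) = -17/17 = -17*1/17 = -1)
p(37, -31)*x = 2*(-1) = -2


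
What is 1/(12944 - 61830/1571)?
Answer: 1571/20273194 ≈ 7.7492e-5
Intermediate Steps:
1/(12944 - 61830/1571) = 1/(20273194/1571) = 1571/20273194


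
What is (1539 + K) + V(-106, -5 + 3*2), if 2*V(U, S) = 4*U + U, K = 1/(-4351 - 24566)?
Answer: 36840257/28917 ≈ 1274.0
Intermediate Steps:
K = -1/28917 (K = 1/(-28917) = -1/28917 ≈ -3.4582e-5)
V(U, S) = 5*U/2 (V(U, S) = (4*U + U)/2 = (5*U)/2 = 5*U/2)
(1539 + K) + V(-106, -5 + 3*2) = (1539 - 1/28917) + (5/2)*(-106) = 44503262/28917 - 265 = 36840257/28917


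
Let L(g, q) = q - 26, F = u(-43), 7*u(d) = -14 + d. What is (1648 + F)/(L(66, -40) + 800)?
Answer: 11479/5138 ≈ 2.2341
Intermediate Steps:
u(d) = -2 + d/7 (u(d) = (-14 + d)/7 = -2 + d/7)
F = -57/7 (F = -2 + (1/7)*(-43) = -2 - 43/7 = -57/7 ≈ -8.1429)
L(g, q) = -26 + q
(1648 + F)/(L(66, -40) + 800) = (1648 - 57/7)/((-26 - 40) + 800) = 11479/(7*(-66 + 800)) = (11479/7)/734 = (11479/7)*(1/734) = 11479/5138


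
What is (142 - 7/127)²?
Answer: 324972729/16129 ≈ 20148.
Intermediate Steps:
(142 - 7/127)² = (18027/127)² = 324972729/16129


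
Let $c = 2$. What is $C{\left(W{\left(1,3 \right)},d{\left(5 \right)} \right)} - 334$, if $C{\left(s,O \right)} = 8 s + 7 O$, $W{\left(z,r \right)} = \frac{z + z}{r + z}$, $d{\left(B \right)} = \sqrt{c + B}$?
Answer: $-330 + 7 \sqrt{7} \approx -311.48$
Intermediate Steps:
$d{\left(B \right)} = \sqrt{2 + B}$
$W{\left(z,r \right)} = \frac{2 z}{r + z}$
$C{\left(s,O \right)} = 7 O + 8 s$
$C{\left(W{\left(1,3 \right)},d{\left(5 \right)} \right)} - 334 = \left(7 \sqrt{2 + 5} + 8 \cdot 2 \cdot 1 \frac{1}{3 + 1}\right) - 334 = \left(7 \sqrt{7} + 8 \cdot 2 \cdot 1 \cdot \frac{1}{4}\right) - 334 = \left(7 \sqrt{7} + 8 \cdot \frac{1}{2}\right) - 334 = \left(7 \sqrt{7} + 4\right) - 334 = \left(4 + 7 \sqrt{7}\right) - 334 = -330 + 7 \sqrt{7}$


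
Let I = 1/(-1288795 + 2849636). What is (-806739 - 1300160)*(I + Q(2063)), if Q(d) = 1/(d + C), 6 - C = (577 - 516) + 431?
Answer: -3291856921782/2461446257 ≈ -1337.4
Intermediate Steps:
I = 1/1560841 ≈ 6.4068e-7
C = -486 (C = 6 - ((577 - 516) + 431) = 6 - (61 + 431) = 6 - 1*492 = 6 - 492 = -486)
Q(d) = 1/(-486 + d) (Q(d) = 1/(d - 486) = 1/(-486 + d))
(-806739 - 1300160)*(I + Q(2063)) = (-806739 - 1300160)*(1/1560841 + 1/(-486 + 2063)) = -2106899*(1/1560841 + 1/1577) = -2106899*1562418/2461446257 = -3291856921782/2461446257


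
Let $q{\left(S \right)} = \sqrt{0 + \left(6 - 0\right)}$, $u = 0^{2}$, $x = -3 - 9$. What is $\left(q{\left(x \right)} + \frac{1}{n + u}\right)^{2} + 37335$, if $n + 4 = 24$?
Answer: $\frac{14936401}{400} + \frac{\sqrt{6}}{10} \approx 37341.0$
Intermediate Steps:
$n = 20$ ($n = -4 + 24 = 20$)
$x = -12$
$u = 0$
$q{\left(S \right)} = \sqrt{6}$ ($q{\left(S \right)} = \sqrt{0 + \left(6 + 0\right)} = \sqrt{0 + 6} = \sqrt{6}$)
$\left(q{\left(x \right)} + \frac{1}{n + u}\right)^{2} + 37335 = \left(\sqrt{6} + \frac{1}{20 + 0}\right)^{2} + 37335 = \left(\sqrt{6} + \frac{1}{20}\right)^{2} + 37335 = \left(\frac{1}{20} + \sqrt{6}\right)^{2} + 37335 = 37335 + \left(\frac{1}{20} + \sqrt{6}\right)^{2}$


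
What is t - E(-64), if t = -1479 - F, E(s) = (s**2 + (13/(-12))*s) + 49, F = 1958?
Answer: -22954/3 ≈ -7651.3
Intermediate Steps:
E(s) = 49 + s**2 - 13*s/12 (E(s) = (s**2 + (13*(-1/12))*s) + 49 = (s**2 - 13*s/12) + 49 = 49 + s**2 - 13*s/12)
t = -3437 (t = -1479 - 1*1958 = -1479 - 1958 = -3437)
t - E(-64) = -3437 - (49 + (-64)**2 - 13/12*(-64)) = -3437 - (49 + 4096 + 208/3) = -3437 - 1*12643/3 = -3437 - 12643/3 = -22954/3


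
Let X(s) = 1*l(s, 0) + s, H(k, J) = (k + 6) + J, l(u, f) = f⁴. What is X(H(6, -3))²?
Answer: 81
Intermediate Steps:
H(k, J) = 6 + J + k (H(k, J) = (6 + k) + J = 6 + J + k)
X(s) = s (X(s) = 1*0⁴ + s = 1*0 + s = 0 + s = s)
X(H(6, -3))² = (6 - 3 + 6)² = 9² = 81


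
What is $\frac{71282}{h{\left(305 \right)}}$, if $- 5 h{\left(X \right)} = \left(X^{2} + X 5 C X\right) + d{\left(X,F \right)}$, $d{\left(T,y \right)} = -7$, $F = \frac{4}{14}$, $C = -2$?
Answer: $\frac{178205}{418616} \approx 0.4257$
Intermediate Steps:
$F = \frac{2}{7}$ ($F = 4 \cdot \frac{1}{14} = \frac{2}{7} \approx 0.28571$)
$h{\left(X \right)} = \frac{7}{5} + \frac{9 X^{2}}{5}$ ($h{\left(X \right)} = - \frac{\left(X^{2} + X 5 \left(-2\right) X\right) - 7}{5} = - \frac{\left(X^{2} + 5 X \left(-2\right) X\right) - 7}{5} = - \frac{\left(X^{2} + - 10 X X\right) - 7}{5} = - \frac{\left(X^{2} - 10 X^{2}\right) - 7}{5} = - \frac{- 9 X^{2} - 7}{5} = - \frac{-7 - 9 X^{2}}{5} = \frac{7}{5} + \frac{9 X^{2}}{5}$)
$\frac{71282}{h{\left(305 \right)}} = \frac{71282}{\frac{7}{5} + \frac{9 \cdot 305^{2}}{5}} = \frac{71282}{\frac{7}{5} + \frac{9}{5} \cdot 93025} = \frac{71282}{\frac{7}{5} + 167445} = \frac{71282}{\frac{837232}{5}} = 71282 \cdot \frac{5}{837232} = \frac{178205}{418616}$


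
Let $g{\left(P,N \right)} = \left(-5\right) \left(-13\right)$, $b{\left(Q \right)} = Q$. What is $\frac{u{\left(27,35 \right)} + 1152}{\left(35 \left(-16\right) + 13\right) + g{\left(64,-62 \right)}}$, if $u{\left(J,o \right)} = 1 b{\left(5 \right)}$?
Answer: $- \frac{1157}{482} \approx -2.4004$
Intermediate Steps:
$u{\left(J,o \right)} = 5$ ($u{\left(J,o \right)} = 1 \cdot 5 = 5$)
$g{\left(P,N \right)} = 65$
$\frac{u{\left(27,35 \right)} + 1152}{\left(35 \left(-16\right) + 13\right) + g{\left(64,-62 \right)}} = \frac{5 + 1152}{\left(35 \left(-16\right) + 13\right) + 65} = \frac{1157}{\left(-560 + 13\right) + 65} = \frac{1157}{-547 + 65} = \frac{1157}{-482} = 1157 \left(- \frac{1}{482}\right) = - \frac{1157}{482}$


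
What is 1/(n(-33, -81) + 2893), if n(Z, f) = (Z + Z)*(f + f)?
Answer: 1/13585 ≈ 7.3611e-5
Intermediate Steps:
n(Z, f) = 4*Z*f (n(Z, f) = (2*Z)*(2*f) = 4*Z*f)
1/(n(-33, -81) + 2893) = 1/(4*(-33)*(-81) + 2893) = 1/(10692 + 2893) = 1/13585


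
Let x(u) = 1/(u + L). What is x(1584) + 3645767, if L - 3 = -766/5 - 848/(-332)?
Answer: 2173194314144/596087 ≈ 3.6458e+6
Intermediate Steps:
L = -61273/415 (L = 3 + (-766/5 - 848/(-332)) = 3 + (-766*⅕ - 848*(-1/332)) = 3 + (-766/5 + 212/83) = 3 - 62518/415 = -61273/415 ≈ -147.65)
x(u) = 1/(-61273/415 + u) (x(u) = 1/(u - 61273/415) = 1/(-61273/415 + u))
x(1584) + 3645767 = 415/(-61273 + 415*1584) + 3645767 = 415/(-61273 + 657360) + 3645767 = 415/596087 + 3645767 = 2173194314144/596087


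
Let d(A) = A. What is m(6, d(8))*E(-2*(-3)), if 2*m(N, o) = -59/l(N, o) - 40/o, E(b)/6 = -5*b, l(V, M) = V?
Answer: 1335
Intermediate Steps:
E(b) = -30*b (E(b) = 6*(-5*b) = -30*b)
m(N, o) = -20/o - 59/(2*N) (m(N, o) = (-59/N - 40/o)/2 = -20/o - 59/(2*N))
m(6, d(8))*E(-2*(-3)) = (-20/8 - 59/2/6)*(-(-60)*(-3)) = (-20*⅛ - 59/2*⅙)*(-30*6) = (-5/2 - 59/12)*(-180) = -89/12*(-180) = 1335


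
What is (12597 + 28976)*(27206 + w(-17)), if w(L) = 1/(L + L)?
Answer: 38455149719/34 ≈ 1.1310e+9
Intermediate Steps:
w(L) = 1/(2*L)
(12597 + 28976)*(27206 + w(-17)) = (12597 + 28976)*(27206 + (1/2)/(-17)) = 41573*(27206 + (1/2)*(-1/17)) = 41573*(27206 - 1/34) = 41573*(925003/34) = 38455149719/34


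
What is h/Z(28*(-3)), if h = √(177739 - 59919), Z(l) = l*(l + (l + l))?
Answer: √29455/10584 ≈ 0.016215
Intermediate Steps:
Z(l) = 3*l² (Z(l) = l*(l + 2*l) = l*(3*l) = 3*l²)
h = 2*√29455 (h = √117820 = 2*√29455 ≈ 343.25)
h/Z(28*(-3)) = (2*√29455)/((3*(28*(-3))²)) = (2*√29455)/((3*(-84)²)) = (2*√29455)/((3*7056)) = (2*√29455)/21168 = (2*√29455)*(1/21168) = √29455/10584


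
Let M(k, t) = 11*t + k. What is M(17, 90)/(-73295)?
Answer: -1007/73295 ≈ -0.013739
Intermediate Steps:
M(k, t) = k + 11*t
M(17, 90)/(-73295) = (17 + 11*90)/(-73295) = (17 + 990)*(-1/73295) = 1007*(-1/73295) = -1007/73295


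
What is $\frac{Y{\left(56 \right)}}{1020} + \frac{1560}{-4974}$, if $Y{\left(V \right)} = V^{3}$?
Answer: $\frac{36330116}{211395} \approx 171.86$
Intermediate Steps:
$\frac{Y{\left(56 \right)}}{1020} + \frac{1560}{-4974} = \frac{56^{3}}{1020} + \frac{1560}{-4974} = 175616 \cdot \frac{1}{1020} + 1560 \left(- \frac{1}{4974}\right) = \frac{43904}{255} - \frac{260}{829} = \frac{36330116}{211395}$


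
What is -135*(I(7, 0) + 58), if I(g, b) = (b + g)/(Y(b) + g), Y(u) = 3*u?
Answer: -7965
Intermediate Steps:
I(g, b) = (b + g)/(g + 3*b) (I(g, b) = (b + g)/(3*b + g) = (b + g)/(g + 3*b))
-135*(I(7, 0) + 58) = -135*((0 + 7)/(7 + 3*0) + 58) = -135*(7/(7 + 0) + 58) = -135*(7/7 + 58) = -135*((⅐)*7 + 58) = -135*(1 + 58) = -135*59 = -7965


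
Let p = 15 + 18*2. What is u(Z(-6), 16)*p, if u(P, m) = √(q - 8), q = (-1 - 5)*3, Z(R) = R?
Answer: 51*I*√26 ≈ 260.05*I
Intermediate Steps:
p = 51 (p = 15 + 36 = 51)
q = -18 (q = -6*3 = -18)
u(P, m) = I*√26 (u(P, m) = √(-18 - 8) = √(-26) = I*√26)
u(Z(-6), 16)*p = (I*√26)*51 = 51*I*√26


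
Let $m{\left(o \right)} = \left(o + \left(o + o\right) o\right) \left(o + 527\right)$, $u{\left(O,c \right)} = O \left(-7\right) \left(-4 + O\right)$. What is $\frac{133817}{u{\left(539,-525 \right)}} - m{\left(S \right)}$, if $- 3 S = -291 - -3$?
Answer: $- \frac{23300067459737}{2018555} \approx -1.1543 \cdot 10^{7}$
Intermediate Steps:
$u{\left(O,c \right)} = - 7 O \left(-4 + O\right)$
$S = 96$ ($S = - \frac{-291 - -3}{3} = - \frac{-291 + 3}{3} = \left(- \frac{1}{3}\right) \left(-288\right) = 96$)
$m{\left(o \right)} = \left(527 + o\right) \left(o + 2 o^{2}\right)$ ($m{\left(o \right)} = \left(o + 2 o o\right) \left(527 + o\right) = \left(o + 2 o^{2}\right) \left(527 + o\right) = \left(527 + o\right) \left(o + 2 o^{2}\right)$)
$\frac{133817}{u{\left(539,-525 \right)}} - m{\left(S \right)} = \frac{133817}{7 \cdot 539 \left(4 - 539\right)} - 96 \left(527 + 2 \cdot 96^{2} + 1055 \cdot 96\right) = \frac{133817}{7 \cdot 539 \left(4 - 539\right)} - 96 \left(527 + 2 \cdot 9216 + 101280\right) = \frac{133817}{7 \cdot 539 \left(-535\right)} - 96 \left(527 + 18432 + 101280\right) = \frac{133817}{-2018555} - 96 \cdot 120239 = 133817 \left(- \frac{1}{2018555}\right) - 11542944 = - \frac{133817}{2018555} - 11542944 = - \frac{23300067459737}{2018555}$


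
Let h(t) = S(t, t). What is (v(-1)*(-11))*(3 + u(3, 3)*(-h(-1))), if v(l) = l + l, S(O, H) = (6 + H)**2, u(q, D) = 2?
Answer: -1034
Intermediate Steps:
v(l) = 2*l
h(t) = (6 + t)**2
(v(-1)*(-11))*(3 + u(3, 3)*(-h(-1))) = ((2*(-1))*(-11))*(3 + 2*(-(6 - 1)**2)) = (-2*(-11))*(3 + 2*(-1*5**2)) = 22*(3 + 2*(-1*25)) = 22*(3 + 2*(-25)) = 22*(3 - 50) = 22*(-47) = -1034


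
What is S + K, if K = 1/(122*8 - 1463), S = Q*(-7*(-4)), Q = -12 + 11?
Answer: -13637/487 ≈ -28.002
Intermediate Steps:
Q = -1
S = -28 (S = -(-7)*(-4) = -1*28 = -28)
K = -1/487 (K = 1/(976 - 1463) = 1/(-487) = -1/487 ≈ -0.0020534)
S + K = -28 - 1/487 = -13637/487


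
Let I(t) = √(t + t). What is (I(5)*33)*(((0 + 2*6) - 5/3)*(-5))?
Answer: -1705*√10 ≈ -5391.7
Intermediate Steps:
I(t) = √2*√t (I(t) = √(2*t) = √2*√t)
(I(5)*33)*(((0 + 2*6) - 5/3)*(-5)) = ((√2*√5)*33)*(((0 + 2*6) - 5/3)*(-5)) = (√10*33)*(((0 + 12) - 5*⅓)*(-5)) = (33*√10)*((12 - 5/3)*(-5)) = (33*√10)*((31/3)*(-5)) = (33*√10)*(-155/3) = -1705*√10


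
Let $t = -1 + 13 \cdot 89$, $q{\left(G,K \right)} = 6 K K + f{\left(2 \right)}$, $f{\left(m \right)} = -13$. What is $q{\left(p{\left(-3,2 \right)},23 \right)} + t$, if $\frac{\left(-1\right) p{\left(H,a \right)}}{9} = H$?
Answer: $4317$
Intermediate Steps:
$p{\left(H,a \right)} = - 9 H$
$q{\left(G,K \right)} = -13 + 6 K^{2}$ ($q{\left(G,K \right)} = 6 K K - 13 = 6 K^{2} - 13 = -13 + 6 K^{2}$)
$t = 1156$ ($t = -1 + 1157 = 1156$)
$q{\left(p{\left(-3,2 \right)},23 \right)} + t = \left(-13 + 6 \cdot 23^{2}\right) + 1156 = \left(-13 + 6 \cdot 529\right) + 1156 = \left(-13 + 3174\right) + 1156 = 3161 + 1156 = 4317$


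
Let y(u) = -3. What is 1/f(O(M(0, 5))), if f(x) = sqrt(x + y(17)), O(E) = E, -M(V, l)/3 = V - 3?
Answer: sqrt(6)/6 ≈ 0.40825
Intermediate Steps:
M(V, l) = 9 - 3*V (M(V, l) = -3*(V - 3) = -3*(-3 + V) = 9 - 3*V)
f(x) = sqrt(-3 + x) (f(x) = sqrt(x - 3) = sqrt(-3 + x))
1/f(O(M(0, 5))) = 1/(sqrt(-3 + (9 - 3*0))) = 1/(sqrt(-3 + (9 + 0))) = 1/(sqrt(-3 + 9)) = 1/(sqrt(6)) = sqrt(6)/6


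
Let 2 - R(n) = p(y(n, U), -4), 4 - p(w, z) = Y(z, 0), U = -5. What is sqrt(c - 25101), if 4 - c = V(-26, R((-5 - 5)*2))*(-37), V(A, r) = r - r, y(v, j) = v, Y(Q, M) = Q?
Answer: I*sqrt(25097) ≈ 158.42*I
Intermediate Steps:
p(w, z) = 4 - z
R(n) = -6 (R(n) = 2 - (4 - 1*(-4)) = 2 - (4 + 4) = 2 - 1*8 = 2 - 8 = -6)
V(A, r) = 0
c = 4 (c = 4 - 0*(-37) = 4 - 1*0 = 4 + 0 = 4)
sqrt(c - 25101) = sqrt(4 - 25101) = sqrt(-25097) = I*sqrt(25097)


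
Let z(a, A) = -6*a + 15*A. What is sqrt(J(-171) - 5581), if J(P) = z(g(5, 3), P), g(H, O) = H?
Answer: 4*I*sqrt(511) ≈ 90.421*I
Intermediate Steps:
J(P) = -30 + 15*P (J(P) = -6*5 + 15*P = -30 + 15*P)
sqrt(J(-171) - 5581) = sqrt((-30 + 15*(-171)) - 5581) = sqrt((-30 - 2565) - 5581) = sqrt(-2595 - 5581) = sqrt(-8176) = 4*I*sqrt(511)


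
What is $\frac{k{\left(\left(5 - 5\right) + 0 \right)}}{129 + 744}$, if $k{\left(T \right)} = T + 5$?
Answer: $\frac{5}{873} \approx 0.0057274$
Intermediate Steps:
$k{\left(T \right)} = 5 + T$
$\frac{k{\left(\left(5 - 5\right) + 0 \right)}}{129 + 744} = \frac{5 + \left(\left(5 - 5\right) + 0\right)}{129 + 744} = \frac{5 + \left(0 + 0\right)}{873} = \frac{5 + 0}{873} = \frac{1}{873} \cdot 5 = \frac{5}{873}$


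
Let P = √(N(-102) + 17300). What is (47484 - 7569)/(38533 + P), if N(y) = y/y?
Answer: 1538044695/1484774788 - 39915*√17301/1484774788 ≈ 1.0323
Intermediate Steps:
N(y) = 1
P = √17301 (P = √(1 + 17300) = √17301 ≈ 131.53)
(47484 - 7569)/(38533 + P) = (47484 - 7569)/(38533 + √17301) = 39915/(38533 + √17301)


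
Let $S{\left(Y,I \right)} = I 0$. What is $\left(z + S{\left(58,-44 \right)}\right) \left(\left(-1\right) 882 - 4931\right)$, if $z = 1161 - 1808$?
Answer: $3761011$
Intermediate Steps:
$S{\left(Y,I \right)} = 0$
$z = -647$ ($z = 1161 - 1808 = -647$)
$\left(z + S{\left(58,-44 \right)}\right) \left(\left(-1\right) 882 - 4931\right) = \left(-647 + 0\right) \left(\left(-1\right) 882 - 4931\right) = - 647 \left(-882 - 4931\right) = \left(-647\right) \left(-5813\right) = 3761011$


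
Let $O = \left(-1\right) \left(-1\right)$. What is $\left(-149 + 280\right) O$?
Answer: $131$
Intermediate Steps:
$O = 1$
$\left(-149 + 280\right) O = \left(-149 + 280\right) 1 = 131 \cdot 1 = 131$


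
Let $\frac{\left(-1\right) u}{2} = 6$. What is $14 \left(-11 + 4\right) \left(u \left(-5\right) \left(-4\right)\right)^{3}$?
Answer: $1354752000$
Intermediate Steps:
$u = -12$ ($u = \left(-2\right) 6 = -12$)
$14 \left(-11 + 4\right) \left(u \left(-5\right) \left(-4\right)\right)^{3} = 14 \left(-11 + 4\right) \left(\left(-12\right) \left(-5\right) \left(-4\right)\right)^{3} = 14 \left(-7\right) \left(60 \left(-4\right)\right)^{3} = - 98 \left(-240\right)^{3} = \left(-98\right) \left(-13824000\right) = 1354752000$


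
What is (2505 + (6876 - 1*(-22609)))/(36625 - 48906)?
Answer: -31990/12281 ≈ -2.6048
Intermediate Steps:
(2505 + (6876 - 1*(-22609)))/(36625 - 48906) = (2505 + (6876 + 22609))/(-12281) = (2505 + 29485)*(-1/12281) = 31990*(-1/12281) = -31990/12281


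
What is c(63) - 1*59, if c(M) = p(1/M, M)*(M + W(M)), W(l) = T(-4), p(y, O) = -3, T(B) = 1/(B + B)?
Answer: -1981/8 ≈ -247.63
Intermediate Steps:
T(B) = 1/(2*B)
W(l) = -⅛ (W(l) = (½)/(-4) = (½)*(-¼) = -⅛)
c(M) = 3/8 - 3*M (c(M) = -3*(M - ⅛) = -3*(-⅛ + M) = 3/8 - 3*M)
c(63) - 1*59 = (3/8 - 3*63) - 1*59 = (3/8 - 189) - 59 = -1509/8 - 59 = -1981/8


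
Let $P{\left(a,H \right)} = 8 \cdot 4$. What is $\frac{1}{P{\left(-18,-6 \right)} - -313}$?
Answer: $\frac{1}{345} \approx 0.0028986$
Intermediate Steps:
$P{\left(a,H \right)} = 32$
$\frac{1}{P{\left(-18,-6 \right)} - -313} = \frac{1}{32 - -313} = \frac{1}{32 + 313} = \frac{1}{345}$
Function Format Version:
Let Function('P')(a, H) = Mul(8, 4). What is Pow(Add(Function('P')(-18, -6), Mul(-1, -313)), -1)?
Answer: Rational(1, 345) ≈ 0.0028986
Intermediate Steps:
Function('P')(a, H) = 32
Pow(Add(Function('P')(-18, -6), Mul(-1, -313)), -1) = Pow(Add(32, Mul(-1, -313)), -1) = Pow(Add(32, 313), -1) = Pow(345, -1) = Rational(1, 345)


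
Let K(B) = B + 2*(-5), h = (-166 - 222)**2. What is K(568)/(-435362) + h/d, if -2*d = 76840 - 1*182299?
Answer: 65511713867/22956420579 ≈ 2.8537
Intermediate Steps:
h = 150544 (h = (-388)**2 = 150544)
d = 105459/2 (d = -(76840 - 1*182299)/2 = -(76840 - 182299)/2 = -1/2*(-105459) = 105459/2 ≈ 52730.)
K(B) = -10 + B (K(B) = B - 10 = -10 + B)
K(568)/(-435362) + h/d = (-10 + 568)/(-435362) + 150544/(105459/2) = 558*(-1/435362) + 150544*(2/105459) = -279/217681 + 301088/105459 = 65511713867/22956420579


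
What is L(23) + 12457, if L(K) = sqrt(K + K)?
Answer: 12457 + sqrt(46) ≈ 12464.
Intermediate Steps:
L(K) = sqrt(2)*sqrt(K) (L(K) = sqrt(2*K) = sqrt(2)*sqrt(K))
L(23) + 12457 = sqrt(2)*sqrt(23) + 12457 = sqrt(46) + 12457 = 12457 + sqrt(46)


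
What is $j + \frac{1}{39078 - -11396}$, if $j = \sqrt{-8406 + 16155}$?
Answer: $\frac{1}{50474} + 3 \sqrt{861} \approx 88.028$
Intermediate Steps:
$j = 3 \sqrt{861}$ ($j = \sqrt{7749} = 3 \sqrt{861} \approx 88.028$)
$j + \frac{1}{39078 - -11396} = 3 \sqrt{861} + \frac{1}{39078 - -11396} = 3 \sqrt{861} + \frac{1}{39078 + 11396} = 3 \sqrt{861} + \frac{1}{50474} = \frac{1}{50474} + 3 \sqrt{861}$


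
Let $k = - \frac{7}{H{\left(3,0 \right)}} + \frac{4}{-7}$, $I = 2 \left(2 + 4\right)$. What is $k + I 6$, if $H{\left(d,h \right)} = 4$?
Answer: $\frac{1951}{28} \approx 69.679$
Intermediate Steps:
$I = 12$ ($I = 2 \cdot 6 = 12$)
$k = - \frac{65}{28}$ ($k = - \frac{7}{4} + \frac{4}{-7} = \left(-7\right) \frac{1}{4} + 4 \left(- \frac{1}{7}\right) = - \frac{7}{4} - \frac{4}{7} = - \frac{65}{28} \approx -2.3214$)
$k + I 6 = - \frac{65}{28} + 12 \cdot 6 = - \frac{65}{28} + 72 = \frac{1951}{28}$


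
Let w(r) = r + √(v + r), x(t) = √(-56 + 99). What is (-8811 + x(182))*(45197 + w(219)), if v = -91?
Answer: -8*(5677 + √2)*(8811 - √43) ≈ -3.9996e+8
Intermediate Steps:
x(t) = √43
w(r) = r + √(-91 + r)
(-8811 + x(182))*(45197 + w(219)) = (-8811 + √43)*(45197 + (219 + √(-91 + 219))) = (-8811 + √43)*(45197 + (219 + √128)) = (-8811 + √43)*(45197 + (219 + 8*√2)) = (-8811 + √43)*(45416 + 8*√2)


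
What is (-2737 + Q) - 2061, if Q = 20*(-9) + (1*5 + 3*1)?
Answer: -4970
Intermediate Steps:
Q = -172 (Q = -180 + (5 + 3) = -180 + 8 = -172)
(-2737 + Q) - 2061 = (-2737 - 172) - 2061 = -2909 - 2061 = -4970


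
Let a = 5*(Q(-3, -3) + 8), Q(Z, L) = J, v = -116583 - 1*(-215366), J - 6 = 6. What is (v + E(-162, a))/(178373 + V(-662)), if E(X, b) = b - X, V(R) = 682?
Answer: 2201/3979 ≈ 0.55315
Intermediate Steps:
J = 12 (J = 6 + 6 = 12)
v = 98783 (v = -116583 + 215366 = 98783)
Q(Z, L) = 12
a = 100 (a = 5*(12 + 8) = 5*20 = 100)
(v + E(-162, a))/(178373 + V(-662)) = (98783 + (100 - 1*(-162)))/(178373 + 682) = (98783 + (100 + 162))/179055 = (98783 + 262)*(1/179055) = 99045*(1/179055) = 2201/3979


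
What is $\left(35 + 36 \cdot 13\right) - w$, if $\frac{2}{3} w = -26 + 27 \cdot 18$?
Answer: $-187$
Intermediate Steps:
$w = 690$ ($w = \frac{3 \left(-26 + 27 \cdot 18\right)}{2} = \frac{3 \left(-26 + 486\right)}{2} = \frac{3}{2} \cdot 460 = 690$)
$\left(35 + 36 \cdot 13\right) - w = \left(35 + 36 \cdot 13\right) - 690 = \left(35 + 468\right) - 690 = 503 - 690 = -187$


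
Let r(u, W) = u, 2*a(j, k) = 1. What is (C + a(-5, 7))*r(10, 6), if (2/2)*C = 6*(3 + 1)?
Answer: 245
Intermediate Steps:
a(j, k) = ½ (a(j, k) = (½)*1 = ½)
C = 24 (C = 6*(3 + 1) = 6*4 = 24)
(C + a(-5, 7))*r(10, 6) = (24 + ½)*10 = (49/2)*10 = 245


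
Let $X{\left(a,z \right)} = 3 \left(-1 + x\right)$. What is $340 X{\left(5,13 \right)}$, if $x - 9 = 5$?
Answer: $13260$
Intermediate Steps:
$x = 14$ ($x = 9 + 5 = 14$)
$X{\left(a,z \right)} = 39$ ($X{\left(a,z \right)} = 3 \left(-1 + 14\right) = 3 \cdot 13 = 39$)
$340 X{\left(5,13 \right)} = 340 \cdot 39 = 13260$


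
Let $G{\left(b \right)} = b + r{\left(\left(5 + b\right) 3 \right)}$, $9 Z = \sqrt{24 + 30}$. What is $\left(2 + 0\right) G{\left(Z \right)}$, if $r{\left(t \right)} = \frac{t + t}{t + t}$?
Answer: $2 + \frac{2 \sqrt{6}}{3} \approx 3.633$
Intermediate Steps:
$r{\left(t \right)} = 1$ ($r{\left(t \right)} = \frac{2 t}{2 t} = 2 t \frac{1}{2 t} = 1$)
$Z = \frac{\sqrt{6}}{3}$ ($Z = \frac{\sqrt{24 + 30}}{9} = \frac{\sqrt{54}}{9} = \frac{3 \sqrt{6}}{9} = \frac{\sqrt{6}}{3} \approx 0.8165$)
$G{\left(b \right)} = 1 + b$ ($G{\left(b \right)} = b + 1 = 1 + b$)
$\left(2 + 0\right) G{\left(Z \right)} = \left(2 + 0\right) \left(1 + \frac{\sqrt{6}}{3}\right) = 2 \left(1 + \frac{\sqrt{6}}{3}\right) = 2 + \frac{2 \sqrt{6}}{3}$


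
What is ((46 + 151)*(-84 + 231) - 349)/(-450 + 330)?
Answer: -2861/12 ≈ -238.42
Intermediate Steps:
((46 + 151)*(-84 + 231) - 349)/(-450 + 330) = (197*147 - 349)/(-120) = (28959 - 349)*(-1/120) = 28610*(-1/120) = -2861/12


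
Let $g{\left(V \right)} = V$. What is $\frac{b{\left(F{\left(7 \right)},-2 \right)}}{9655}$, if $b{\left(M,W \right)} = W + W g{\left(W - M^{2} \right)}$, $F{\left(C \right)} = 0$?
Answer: $\frac{2}{9655} \approx 0.00020715$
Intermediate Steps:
$b{\left(M,W \right)} = W + W \left(W - M^{2}\right)$
$\frac{b{\left(F{\left(7 \right)},-2 \right)}}{9655} = \frac{\left(-2\right) \left(1 - 2 - 0^{2}\right)}{9655} = - 2 \left(1 - 2 - 0\right) \frac{1}{9655} = - 2 \left(1 - 2 + 0\right) \frac{1}{9655} = \left(-2\right) \left(-1\right) \frac{1}{9655} = 2 \cdot \frac{1}{9655} = \frac{2}{9655}$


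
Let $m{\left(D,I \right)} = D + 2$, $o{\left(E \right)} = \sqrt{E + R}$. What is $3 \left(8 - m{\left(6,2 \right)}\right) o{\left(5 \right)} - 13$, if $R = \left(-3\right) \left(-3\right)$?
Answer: $-13$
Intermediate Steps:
$R = 9$
$o{\left(E \right)} = \sqrt{9 + E}$ ($o{\left(E \right)} = \sqrt{E + 9} = \sqrt{9 + E}$)
$m{\left(D,I \right)} = 2 + D$
$3 \left(8 - m{\left(6,2 \right)}\right) o{\left(5 \right)} - 13 = 3 \left(8 - \left(2 + 6\right)\right) \sqrt{9 + 5} - 13 = 3 \left(8 - 8\right) \sqrt{14} - 13 = 3 \cdot 0 \sqrt{14} - 13 = 0 \sqrt{14} - 13 = 0 - 13 = -13$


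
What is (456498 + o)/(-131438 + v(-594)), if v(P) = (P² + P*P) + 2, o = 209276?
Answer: 332887/287118 ≈ 1.1594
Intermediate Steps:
v(P) = 2 + 2*P² (v(P) = (P² + P²) + 2 = 2*P² + 2 = 2 + 2*P²)
(456498 + o)/(-131438 + v(-594)) = (456498 + 209276)/(-131438 + (2 + 2*(-594)²)) = 665774/(-131438 + (2 + 2*352836)) = 665774/(-131438 + (2 + 705672)) = 665774/(-131438 + 705674) = 665774/574236 = 665774*(1/574236) = 332887/287118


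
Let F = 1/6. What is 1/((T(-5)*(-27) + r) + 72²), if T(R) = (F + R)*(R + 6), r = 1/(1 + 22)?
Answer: 46/244469 ≈ 0.00018816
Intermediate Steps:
F = ⅙ ≈ 0.16667
r = 1/23 ≈ 0.043478
T(R) = (6 + R)*(⅙ + R) (T(R) = (⅙ + R)*(R + 6) = (⅙ + R)*(6 + R) = (6 + R)*(⅙ + R))
1/((T(-5)*(-27) + r) + 72²) = 1/(((1 + (-5)² + (37/6)*(-5))*(-27) + 1/23) + 72²) = 1/(((1 + 25 - 185/6)*(-27) + 1/23) + 5184) = 1/((-29/6*(-27) + 1/23) + 5184) = 1/((261/2 + 1/23) + 5184) = 1/(6005/46 + 5184) = 1/(244469/46) = 46/244469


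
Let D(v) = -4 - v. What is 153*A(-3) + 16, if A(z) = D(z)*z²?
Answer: -1361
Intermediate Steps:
A(z) = z²*(-4 - z) (A(z) = (-4 - z)*z² = z²*(-4 - z))
153*A(-3) + 16 = 153*((-3)²*(-4 - 1*(-3))) + 16 = 153*(9*(-4 + 3)) + 16 = 153*(9*(-1)) + 16 = 153*(-9) + 16 = -1377 + 16 = -1361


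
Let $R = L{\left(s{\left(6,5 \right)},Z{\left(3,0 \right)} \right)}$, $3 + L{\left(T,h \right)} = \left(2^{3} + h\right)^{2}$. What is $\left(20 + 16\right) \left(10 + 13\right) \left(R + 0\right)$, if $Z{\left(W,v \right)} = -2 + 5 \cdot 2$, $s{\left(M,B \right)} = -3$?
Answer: $209484$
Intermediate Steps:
$Z{\left(W,v \right)} = 8$ ($Z{\left(W,v \right)} = -2 + 10 = 8$)
$L{\left(T,h \right)} = -3 + \left(8 + h\right)^{2}$ ($L{\left(T,h \right)} = -3 + \left(2^{3} + h\right)^{2} = -3 + \left(8 + h\right)^{2}$)
$R = 253$ ($R = -3 + \left(8 + 8\right)^{2} = -3 + 16^{2} = -3 + 256 = 253$)
$\left(20 + 16\right) \left(10 + 13\right) \left(R + 0\right) = \left(20 + 16\right) \left(10 + 13\right) \left(253 + 0\right) = 36 \cdot 23 \cdot 253 = 36 \cdot 5819 = 209484$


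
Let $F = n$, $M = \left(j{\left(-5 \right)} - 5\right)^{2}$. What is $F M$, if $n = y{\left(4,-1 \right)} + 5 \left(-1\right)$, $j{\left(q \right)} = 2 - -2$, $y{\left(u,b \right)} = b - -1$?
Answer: $-5$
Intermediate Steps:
$y{\left(u,b \right)} = 1 + b$ ($y{\left(u,b \right)} = b + 1 = 1 + b$)
$j{\left(q \right)} = 4$ ($j{\left(q \right)} = 2 + 2 = 4$)
$M = 1$ ($M = \left(4 - 5\right)^{2} = \left(-1\right)^{2} = 1$)
$n = -5$ ($n = \left(1 - 1\right) + 5 \left(-1\right) = 0 - 5 = -5$)
$F = -5$
$F M = \left(-5\right) 1 = -5$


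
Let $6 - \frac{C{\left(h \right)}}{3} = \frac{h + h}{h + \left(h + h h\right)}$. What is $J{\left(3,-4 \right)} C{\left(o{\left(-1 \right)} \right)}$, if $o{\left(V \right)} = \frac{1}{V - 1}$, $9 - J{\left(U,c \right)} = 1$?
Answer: $112$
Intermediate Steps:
$J{\left(U,c \right)} = 8$ ($J{\left(U,c \right)} = 9 - 1 = 8$)
$o{\left(V \right)} = \frac{1}{-1 + V}$
$C{\left(h \right)} = 18 - \frac{6 h}{h^{2} + 2 h}$ ($C{\left(h \right)} = 18 - 3 \frac{h + h}{h + \left(h + h h\right)} = 18 - 3 \frac{2 h}{h + \left(h + h^{2}\right)} = 18 - 3 \frac{2 h}{h^{2} + 2 h} = 18 - \frac{6 h}{h^{2} + 2 h}$)
$J{\left(3,-4 \right)} C{\left(o{\left(-1 \right)} \right)} = 8 \frac{6 \left(5 + \frac{3}{-1 - 1}\right)}{2 + \frac{1}{-1 - 1}} = 8 \frac{6 \left(5 + \frac{3}{-2}\right)}{2 + \frac{1}{-2}} = 8 \frac{6 \left(5 + 3 \left(- \frac{1}{2}\right)\right)}{2 - \frac{1}{2}} = 8 \frac{6 \left(5 - \frac{3}{2}\right)}{\frac{3}{2}} = 8 \cdot 6 \cdot \frac{2}{3} \cdot \frac{7}{2} = 8 \cdot 14 = 112$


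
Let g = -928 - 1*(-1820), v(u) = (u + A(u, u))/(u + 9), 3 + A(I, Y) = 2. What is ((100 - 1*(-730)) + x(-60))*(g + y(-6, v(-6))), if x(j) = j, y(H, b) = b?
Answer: 2055130/3 ≈ 6.8504e+5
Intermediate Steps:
A(I, Y) = -1 (A(I, Y) = -3 + 2 = -1)
v(u) = (-1 + u)/(9 + u) (v(u) = (u - 1)/(u + 9) = (-1 + u)/(9 + u))
g = 892 (g = -928 + 1820 = 892)
((100 - 1*(-730)) + x(-60))*(g + y(-6, v(-6))) = ((100 - 1*(-730)) - 60)*(892 + (-1 - 6)/(9 - 6)) = ((100 + 730) - 60)*(892 - 7/3) = (830 - 60)*(892 + (1/3)*(-7)) = 770*(892 - 7/3) = 770*(2669/3) = 2055130/3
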